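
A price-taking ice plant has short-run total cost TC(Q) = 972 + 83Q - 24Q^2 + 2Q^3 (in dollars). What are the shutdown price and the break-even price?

Shutdown price = $11; break-even price = $137

AVC = 83 - 24Q + 2Q^2; minimized at Q = 6, giving min AVC = $11. That is the shutdown price.
ATC = 972/Q + 83 - 24Q + 2Q^2. Setting dATC/dQ = −972/Q^2 − 24 + 4Q = 0 gives Q = 9 (since 4·9^3 − 24·9^2 = 972).
min ATC = 972/9 + 83 − 24·9 + 2·9^2 = $137. That is the break-even price.
Between these two prices the firm operates at a loss; above $137 it earns a profit.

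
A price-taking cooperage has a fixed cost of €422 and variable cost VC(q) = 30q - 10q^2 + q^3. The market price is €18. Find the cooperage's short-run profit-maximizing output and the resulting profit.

Profit = -€350 at q = 6

AVC = 30 - 10q + q^2 has its minimum €5 at q = 5; price €18 clears that bar, so the firm operates.
With MC = 30 - 20q + 3q^2, P = MC on the upward-sloping part at q* = 6.
TR = 18·6 = 108. TC = 422 + 36 = 458. Profit = 108 − 458 = -€350.
That loss of €350 beats the €422 the firm would lose by shutting down; producing recovers €72 of fixed cost.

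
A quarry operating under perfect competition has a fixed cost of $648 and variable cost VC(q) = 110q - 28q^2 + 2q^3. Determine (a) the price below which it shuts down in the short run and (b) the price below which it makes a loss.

AVC = 110 - 28q + 2q^2; minimized at q = 7, giving min AVC = $12. That is the shutdown price.
ATC = 648/q + 110 - 28q + 2q^2. Setting dATC/dq = −648/q^2 − 28 + 4q = 0 gives q = 9 (since 4·9^3 − 28·9^2 = 648).
min ATC = 648/9 + 110 − 28·9 + 2·9^2 = $92. That is the break-even price.
Between these two prices the firm operates at a loss; above $92 it earns a profit.

Shutdown price = $12; break-even price = $92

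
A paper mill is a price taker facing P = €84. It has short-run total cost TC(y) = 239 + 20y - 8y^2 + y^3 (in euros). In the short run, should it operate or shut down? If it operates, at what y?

Produce at y = 8

From TC, MC = TC'(y) = 20 - 16y + 3y^2 and AVC = VC/y = 20 - 8y + y^2.
The AVC parabola has its vertex at y = 8/2 = 4, where AVC = 20 - 8·4 + 4^2 = €4.
Since P = €84 ≥ min AVC = €4, price covers variable cost and the firm should produce.
Solving P = MC: -64 - 16y + 3y^2 = 0 ⇒ y = -8/3 or 8. On the upward-sloping branch, y* = 8.
Check: AVC at y = 8 is €20 ≤ P, so revenue covers variable cost.
Profit = P·y − TC = 84·8 − 399 = €273.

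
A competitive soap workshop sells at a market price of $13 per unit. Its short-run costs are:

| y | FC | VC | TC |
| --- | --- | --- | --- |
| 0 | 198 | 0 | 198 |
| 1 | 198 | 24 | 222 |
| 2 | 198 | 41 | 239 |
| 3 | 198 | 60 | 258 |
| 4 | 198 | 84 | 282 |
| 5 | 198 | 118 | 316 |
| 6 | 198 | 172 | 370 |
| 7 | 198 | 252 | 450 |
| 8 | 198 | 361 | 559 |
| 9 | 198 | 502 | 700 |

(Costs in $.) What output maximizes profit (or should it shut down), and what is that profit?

y = 0 (shut down); profit = -$198

Profit at each row (π = 13y − TC): y=0: -198; y=1: -209; y=2: -213; y=3: -219; y=4: -230; y=5: -251; y=6: -292; y=7: -359; y=8: -455; y=9: -583.
Profit is highest at y = 0. Equivalently, the lowest AVC in the table is 60/3 ≈ $20 at y = 3, and P = $13 falls below it — price never covers variable cost, so the firm shuts down and loses only its fixed cost.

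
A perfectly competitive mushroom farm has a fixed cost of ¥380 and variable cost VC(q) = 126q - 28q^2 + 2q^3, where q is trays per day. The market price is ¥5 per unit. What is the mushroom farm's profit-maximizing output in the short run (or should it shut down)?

Shut down

From TC, MC = TC'(q) = 126 - 56q + 6q^2 and AVC = VC/q = 126 - 28q + 2q^2.
AVC is minimized where dAVC/dq = -28 + 4q = 0, at q = 7; min AVC = 126 - 28·7 + 2·7^2 = ¥28.
P = ¥5 lies below min AVC = ¥28; no output level covers variable cost.
The firm minimizes its loss by shutting down and losing only its fixed cost of ¥380.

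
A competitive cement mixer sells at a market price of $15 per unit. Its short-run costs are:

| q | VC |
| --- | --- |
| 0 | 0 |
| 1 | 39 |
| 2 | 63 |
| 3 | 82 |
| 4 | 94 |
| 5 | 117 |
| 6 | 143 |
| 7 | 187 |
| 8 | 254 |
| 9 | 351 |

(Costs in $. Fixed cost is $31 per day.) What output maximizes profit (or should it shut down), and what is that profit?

Compute π = P·q − TC at each output: q=0: -31; q=1: -55; q=2: -64; q=3: -68; q=4: -65; q=5: -73; q=6: -84; q=7: -113; q=8: -165; q=9: -247.
Profit is highest at q = 0. Equivalently, the lowest AVC in the table is 117/5 ≈ $23.40 at q = 5, and P = $15 falls below it — price never covers variable cost, so the firm shuts down and loses only its fixed cost.

q = 0 (shut down); profit = -$31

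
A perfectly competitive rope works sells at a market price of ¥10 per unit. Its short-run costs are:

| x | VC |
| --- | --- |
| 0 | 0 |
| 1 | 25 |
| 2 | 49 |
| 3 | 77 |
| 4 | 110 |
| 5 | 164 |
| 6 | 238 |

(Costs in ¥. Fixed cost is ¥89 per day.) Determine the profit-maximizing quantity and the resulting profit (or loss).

x = 0 (shut down); profit = -¥89

Tabulate TR − TC: x=0: -89; x=1: -104; x=2: -118; x=3: -136; x=4: -159; x=5: -203; x=6: -267.
Profit is highest at x = 0. Equivalently, the lowest AVC in the table is 49/2 ≈ ¥24.50 at x = 2, and P = ¥10 falls below it — price never covers variable cost, so the firm shuts down and loses only its fixed cost.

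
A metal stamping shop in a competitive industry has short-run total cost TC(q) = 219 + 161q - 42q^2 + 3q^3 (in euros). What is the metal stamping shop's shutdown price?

€14 per unit

The shutdown price is the minimum of AVC. VC = 161q - 42q^2 + 3q^3, so AVC = 161 - 42q + 3q^2.
dAVC/dq = -42 + 6q = 0 gives q = 7. min AVC = 161 - 42·7 + 3·7^2 = 14.
The firm shuts down for any P below €14.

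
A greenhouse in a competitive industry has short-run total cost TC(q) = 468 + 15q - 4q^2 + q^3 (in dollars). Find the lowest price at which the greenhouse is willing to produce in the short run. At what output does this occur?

Short-run supply begins at min AVC. From VC = 15q - 4q^2 + q^3, AVC = 15 - 4q + q^2.
dAVC/dq = -4 + 2q = 0 gives q = 2. min AVC = 15 - 4·2 + 2^2 = 11.
So the shutdown price is $11.

$11 per unit, at q = 2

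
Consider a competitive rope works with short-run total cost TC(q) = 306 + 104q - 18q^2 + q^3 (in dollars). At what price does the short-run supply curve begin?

Short-run supply begins at min AVC. From VC = 104q - 18q^2 + q^3, AVC = 104 - 18q + q^2.
dAVC/dq = -18 + 2q = 0 gives q = 9. min AVC = 104 - 18·9 + 9^2 = 23.
So the shutdown price is $23.

$23 per unit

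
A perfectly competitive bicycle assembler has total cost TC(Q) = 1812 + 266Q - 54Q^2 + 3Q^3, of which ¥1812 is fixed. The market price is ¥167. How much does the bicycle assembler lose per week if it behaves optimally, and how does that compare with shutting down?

AVC = 266 - 54Q + 3Q^2; min AVC = ¥23 at Q = 9. Since P = ¥167 ≥ min AVC, the firm produces.
With MC = 266 - 108Q + 9Q^2, P = MC on the upward-sloping part at Q* = 11.
TR = 167·11 = 1837. TC = 1812 + 385 = 2197. Profit = 1837 − 2197 = -¥360.
Shutting down would mean losing the fixed cost of ¥1812, so operating at a loss of ¥360 is better by ¥1452.

Profit = -¥360 at Q = 11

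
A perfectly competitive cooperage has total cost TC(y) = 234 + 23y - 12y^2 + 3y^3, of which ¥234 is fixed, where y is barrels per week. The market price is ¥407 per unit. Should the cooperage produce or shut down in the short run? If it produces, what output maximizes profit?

From TC, MC = TC'(y) = 23 - 24y + 9y^2 and AVC = VC/y = 23 - 12y + 3y^2.
AVC hits its minimum where MC = AVC, at y = 2, giving min AVC = 23 - 12·2 + 3·2^2 = ¥11.
Because ¥407 ≥ ¥11, revenue can cover variable cost; the firm operates.
P = MC gives -384 - 24y + 9y^2 = 0, with roots -16/3 and 8. Take the larger (rising MC): y* = 8.
Check: AVC at y = 8 is ¥119 ≤ P, so revenue covers variable cost.
Profit = P·y − TC = 407·8 − 1186 = ¥2070.

Produce at y = 8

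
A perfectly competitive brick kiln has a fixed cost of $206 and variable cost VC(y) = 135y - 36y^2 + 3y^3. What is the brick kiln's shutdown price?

$27 per unit

The firm shuts down when price falls below the minimum of average variable cost. AVC = VC/y = 135 - 36y + 3y^2.
dAVC/dy = -36 + 6y = 0 gives y = 6. min AVC = 135 - 36·6 + 3·6^2 = 27.
For P < $27 the firm produces nothing.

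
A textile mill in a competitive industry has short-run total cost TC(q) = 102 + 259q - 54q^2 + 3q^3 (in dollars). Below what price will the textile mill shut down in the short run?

Short-run supply begins at min AVC. From VC = 259q - 54q^2 + 3q^3, AVC = 259 - 54q + 3q^2.
dAVC/dq = -54 + 6q = 0 gives q = 9. min AVC = 259 - 54·9 + 3·9^2 = 16.
For P < $16 the firm produces nothing.

$16 per unit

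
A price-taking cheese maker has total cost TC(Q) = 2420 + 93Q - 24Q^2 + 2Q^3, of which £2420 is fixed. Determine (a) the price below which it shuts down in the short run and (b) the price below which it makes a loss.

Shutdown price = min AVC. AVC = 93 - 24Q + 2Q^2, with vertex at Q = 6 and minimum £21.
ATC = 2420/Q + 93 - 24Q + 2Q^2. Setting dATC/dQ = −2420/Q^2 − 24 + 4Q = 0 gives Q = 11 (since 4·11^3 − 24·11^2 = 2420).
min ATC = 2420/11 + 93 − 24·11 + 2·11^2 = £291. That is the break-even price.
For £21 ≤ P < £291 the firm produces at a loss; below £21 it shuts down.

Shutdown price = £21; break-even price = £291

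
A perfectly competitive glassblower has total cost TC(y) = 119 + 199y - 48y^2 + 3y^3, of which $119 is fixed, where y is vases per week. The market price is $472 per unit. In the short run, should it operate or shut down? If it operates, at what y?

Produce at y = 13

Strip out fixed cost: VC = 199y - 48y^2 + 3y^3. Then AVC = 199 - 48y + 3y^2 and MC = 199 - 96y + 9y^2.
The AVC parabola has its vertex at y = 48/6 = 8, where AVC = 199 - 48·8 + 3·8^2 = $7.
Since P = $472 ≥ min AVC = $7, price covers variable cost and the firm should produce.
P = MC gives -273 - 96y + 9y^2 = 0, with roots -7/3 and 13. Take the larger (rising MC): y* = 13.
Check: AVC at y = 13 is $82 ≤ P, so revenue covers variable cost.
Profit = P·y − TC = 472·13 − 1185 = $4951.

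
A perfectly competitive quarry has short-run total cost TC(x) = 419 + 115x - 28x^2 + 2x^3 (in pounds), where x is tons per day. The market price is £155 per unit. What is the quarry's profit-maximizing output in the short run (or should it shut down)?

Variable cost is VC = 115x - 28x^2 + 2x^3, so AVC = VC/x = 115 - 28x + 2x^2 and MC = dTC/dx = 115 - 56x + 6x^2.
AVC hits its minimum where MC = AVC, at x = 7, giving min AVC = 115 - 28·7 + 2·7^2 = £17.
Because £155 ≥ £17, revenue can cover variable cost; the firm operates.
Solving P = MC: -40 - 56x + 6x^2 = 0 ⇒ x = -2/3 or 10. On the upward-sloping branch, x* = 10.
Check: AVC at x = 10 is £35 ≤ P, so revenue covers variable cost.
Profit = P·x − TC = 155·10 − 769 = £781.

Produce at x = 10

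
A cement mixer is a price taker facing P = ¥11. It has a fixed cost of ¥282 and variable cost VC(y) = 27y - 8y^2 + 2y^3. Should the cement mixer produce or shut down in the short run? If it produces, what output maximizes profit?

Variable cost is VC = 27y - 8y^2 + 2y^3, so AVC = VC/y = 27 - 8y + 2y^2 and MC = dTC/dy = 27 - 16y + 6y^2.
AVC hits its minimum where MC = AVC, at y = 2, giving min AVC = 27 - 8·2 + 2·2^2 = ¥19.
With P < min AVC (¥11 < ¥19), every unit sold adds to the loss.
The firm minimizes its loss by shutting down and losing only its fixed cost of ¥282.

Shut down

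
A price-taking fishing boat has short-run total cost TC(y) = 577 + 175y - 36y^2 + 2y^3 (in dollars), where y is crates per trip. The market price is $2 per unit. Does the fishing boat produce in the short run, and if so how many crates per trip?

From TC, MC = TC'(y) = 175 - 72y + 6y^2 and AVC = VC/y = 175 - 36y + 2y^2.
The AVC parabola has its vertex at y = 36/4 = 9, where AVC = 175 - 36·9 + 2·9^2 = $13.
Since P = $2 < min AVC = $13, price fails to cover variable cost at any output.
Shutting down limits the loss to fixed cost, $577.

Shut down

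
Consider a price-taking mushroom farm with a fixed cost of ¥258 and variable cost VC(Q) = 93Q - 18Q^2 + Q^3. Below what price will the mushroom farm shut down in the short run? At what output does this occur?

The shutdown price is the minimum of AVC. VC = 93Q - 18Q^2 + Q^3, so AVC = 93 - 18Q + Q^2.
dAVC/dQ = -18 + 2Q = 0 gives Q = 9. min AVC = 93 - 18·9 + 9^2 = 12.
For P < ¥12 the firm produces nothing.

¥12 per unit, at Q = 9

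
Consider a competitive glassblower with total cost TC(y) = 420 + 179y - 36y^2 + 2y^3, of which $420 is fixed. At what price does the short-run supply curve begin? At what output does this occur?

The shutdown price is the minimum of AVC. VC = 179y - 36y^2 + 2y^3, so AVC = 179 - 36y + 2y^2.
At the minimum of AVC, MC = AVC. MC = 179 - 72y + 6y^2; setting MC = AVC gives 4y^2 - 36y = 0, so y = 9. min AVC = 17.
The firm shuts down for any P below $17.

$17 per unit, at y = 9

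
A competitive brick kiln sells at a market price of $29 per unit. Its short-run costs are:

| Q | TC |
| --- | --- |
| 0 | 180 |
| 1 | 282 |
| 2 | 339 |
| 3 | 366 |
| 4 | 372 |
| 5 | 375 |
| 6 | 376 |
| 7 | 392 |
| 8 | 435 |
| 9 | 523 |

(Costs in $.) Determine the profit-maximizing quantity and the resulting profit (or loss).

Q = 0 (shut down); profit = -$180

Compute π = P·Q − TC at each output: Q=0: -180; Q=1: -253; Q=2: -281; Q=3: -279; Q=4: -256; Q=5: -230; Q=6: -202; Q=7: -189; Q=8: -203; Q=9: -262.
Profit is highest at Q = 0. Equivalently, the lowest AVC in the table is 212/7 ≈ $30.29 at Q = 7, and P = $29 falls below it — price never covers variable cost, so the firm shuts down and loses only its fixed cost.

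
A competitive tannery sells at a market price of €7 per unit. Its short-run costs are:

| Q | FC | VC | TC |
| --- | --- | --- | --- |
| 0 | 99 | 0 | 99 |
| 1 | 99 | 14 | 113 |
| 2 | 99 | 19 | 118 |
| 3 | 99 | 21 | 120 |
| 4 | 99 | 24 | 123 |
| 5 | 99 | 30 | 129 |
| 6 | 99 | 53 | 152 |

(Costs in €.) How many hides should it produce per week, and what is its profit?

Q = 5; profit = -€94

Compute π = P·Q − TC at each output: Q=0: -99; Q=1: -106; Q=2: -104; Q=3: -99; Q=4: -95; Q=5: -94; Q=6: -110.
Profit is maximized at Q = 5. AVC there is 30/5 = €6 ≤ P, so producing beats shutting down (which would give -€99).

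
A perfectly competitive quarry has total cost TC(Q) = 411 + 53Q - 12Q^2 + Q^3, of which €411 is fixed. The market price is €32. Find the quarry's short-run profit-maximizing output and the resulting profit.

Profit = -€313 at Q = 7

AVC = 53 - 12Q + Q^2; min AVC = €17 at Q = 6. Since P = €32 ≥ min AVC, the firm produces.
MC = 53 - 24Q + 3Q^2. Setting P = MC and taking the root on the rising branch gives Q* = 7.
TR = 32·7 = 224. TC = 411 + 126 = 537. Profit = 224 − 537 = -€313.
By producing, the firm covers all variable cost plus €98 of fixed cost; shutting down would lose the full €411.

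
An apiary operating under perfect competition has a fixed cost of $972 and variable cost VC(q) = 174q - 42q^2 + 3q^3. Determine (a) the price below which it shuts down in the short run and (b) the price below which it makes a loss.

Shutdown price = min AVC. AVC = 174 - 42q + 3q^2, with vertex at q = 7 and minimum $27.
ATC = 972/q + 174 - 42q + 3q^2. Setting dATC/dq = −972/q^2 − 42 + 6q = 0 gives q = 9 (since 6·9^3 − 42·9^2 = 972).
min ATC = 972/9 + 174 − 42·9 + 3·9^2 = $147. That is the break-even price.
Between these two prices the firm operates at a loss; above $147 it earns a profit.

Shutdown price = $27; break-even price = $147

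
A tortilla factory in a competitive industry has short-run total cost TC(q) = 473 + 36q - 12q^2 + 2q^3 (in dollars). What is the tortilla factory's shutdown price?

$18 per unit

Short-run supply begins at min AVC. From VC = 36q - 12q^2 + 2q^3, AVC = 36 - 12q + 2q^2.
At the minimum of AVC, MC = AVC. MC = 36 - 24q + 6q^2; setting MC = AVC gives 4q^2 - 12q = 0, so q = 3. min AVC = 18.
For P < $18 the firm produces nothing.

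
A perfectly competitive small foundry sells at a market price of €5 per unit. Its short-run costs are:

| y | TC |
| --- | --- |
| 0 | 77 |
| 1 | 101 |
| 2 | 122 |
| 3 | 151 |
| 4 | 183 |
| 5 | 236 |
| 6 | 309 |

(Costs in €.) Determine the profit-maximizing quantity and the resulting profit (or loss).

Compute π = P·y − TC at each output: y=0: -77; y=1: -96; y=2: -112; y=3: -136; y=4: -163; y=5: -211; y=6: -279.
Profit is highest at y = 0. Equivalently, the lowest AVC in the table is 45/2 ≈ €22.50 at y = 2, and P = €5 falls below it — price never covers variable cost, so the firm shuts down and loses only its fixed cost.

y = 0 (shut down); profit = -€77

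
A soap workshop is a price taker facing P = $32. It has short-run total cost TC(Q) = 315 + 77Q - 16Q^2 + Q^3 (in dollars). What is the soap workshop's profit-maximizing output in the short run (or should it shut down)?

Produce at Q = 9

Variable cost is VC = 77Q - 16Q^2 + Q^3, so AVC = VC/Q = 77 - 16Q + Q^2 and MC = dTC/dQ = 77 - 32Q + 3Q^2.
The AVC parabola has its vertex at Q = 16/2 = 8, where AVC = 77 - 16·8 + 8^2 = $13.
P = $32 exceeds min AVC = $13, so the firm stays open.
Solving P = MC: 45 - 32Q + 3Q^2 = 0 ⇒ Q = 5/3 or 9. On the upward-sloping branch, Q* = 9.
Check: AVC at Q = 9 is $14 ≤ P, so revenue covers variable cost.
Profit = P·Q − TC = 32·9 − 441 = -$153, a loss, but smaller than the $315 fixed cost the firm would lose by shutting down.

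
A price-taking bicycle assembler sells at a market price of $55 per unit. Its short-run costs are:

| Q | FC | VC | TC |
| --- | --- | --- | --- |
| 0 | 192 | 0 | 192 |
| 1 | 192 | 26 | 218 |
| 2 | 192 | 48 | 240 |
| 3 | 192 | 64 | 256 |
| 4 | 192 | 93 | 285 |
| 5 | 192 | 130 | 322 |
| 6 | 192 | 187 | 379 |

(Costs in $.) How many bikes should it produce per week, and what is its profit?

Compute π = P·Q − TC at each output: Q=0: -192; Q=1: -163; Q=2: -130; Q=3: -91; Q=4: -65; Q=5: -47; Q=6: -49.
Profit is maximized at Q = 5. AVC there is 130/5 = $26 ≤ P, so producing beats shutting down (which would give -$192).

Q = 5; profit = -$47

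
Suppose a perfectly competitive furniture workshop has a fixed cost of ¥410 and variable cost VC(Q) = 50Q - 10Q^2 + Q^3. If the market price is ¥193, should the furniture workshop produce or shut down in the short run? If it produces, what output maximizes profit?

Variable cost is VC = 50Q - 10Q^2 + Q^3, so AVC = VC/Q = 50 - 10Q + Q^2 and MC = dTC/dQ = 50 - 20Q + 3Q^2.
AVC hits its minimum where MC = AVC, at Q = 5, giving min AVC = 50 - 10·5 + 5^2 = ¥25.
Because ¥193 ≥ ¥25, revenue can cover variable cost; the firm operates.
Solving P = MC: -143 - 20Q + 3Q^2 = 0 ⇒ Q = -13/3 or 11. On the upward-sloping branch, Q* = 11.
Check: AVC at Q = 11 is ¥61 ≤ P, so revenue covers variable cost.
Profit = P·Q − TC = 193·11 − 1081 = ¥1042.

Produce at Q = 11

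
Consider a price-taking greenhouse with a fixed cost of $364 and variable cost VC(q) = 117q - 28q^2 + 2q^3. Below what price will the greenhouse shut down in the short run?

$19 per unit

Short-run supply begins at min AVC. From VC = 117q - 28q^2 + 2q^3, AVC = 117 - 28q + 2q^2.
dAVC/dq = -28 + 4q = 0 gives q = 7. min AVC = 117 - 28·7 + 2·7^2 = 19.
So the shutdown price is $19.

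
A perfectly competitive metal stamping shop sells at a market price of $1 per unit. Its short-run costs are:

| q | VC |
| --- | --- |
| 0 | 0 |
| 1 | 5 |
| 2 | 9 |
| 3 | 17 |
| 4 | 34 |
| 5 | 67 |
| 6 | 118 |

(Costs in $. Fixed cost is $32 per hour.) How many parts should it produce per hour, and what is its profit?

q = 0 (shut down); profit = -$32

Tabulate TR − TC: q=0: -32; q=1: -36; q=2: -39; q=3: -46; q=4: -62; q=5: -94; q=6: -144.
Profit is highest at q = 0. Equivalently, the lowest AVC in the table is 9/2 ≈ $4.50 at q = 2, and P = $1 falls below it — price never covers variable cost, so the firm shuts down and loses only its fixed cost.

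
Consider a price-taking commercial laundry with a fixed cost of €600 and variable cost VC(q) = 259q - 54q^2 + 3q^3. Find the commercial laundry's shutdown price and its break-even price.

Shutdown price = €16; break-even price = €79

Shutdown price = min AVC. AVC = 259 - 54q + 3q^2, with vertex at q = 9 and minimum €16.
ATC = 600/q + 259 - 54q + 3q^2. Setting dATC/dq = −600/q^2 − 54 + 6q = 0 gives q = 10 (since 6·10^3 − 54·10^2 = 600).
min ATC = 600/10 + 259 − 54·10 + 3·10^2 = €79. That is the break-even price.
For €16 ≤ P < €79 the firm produces at a loss; below €16 it shuts down.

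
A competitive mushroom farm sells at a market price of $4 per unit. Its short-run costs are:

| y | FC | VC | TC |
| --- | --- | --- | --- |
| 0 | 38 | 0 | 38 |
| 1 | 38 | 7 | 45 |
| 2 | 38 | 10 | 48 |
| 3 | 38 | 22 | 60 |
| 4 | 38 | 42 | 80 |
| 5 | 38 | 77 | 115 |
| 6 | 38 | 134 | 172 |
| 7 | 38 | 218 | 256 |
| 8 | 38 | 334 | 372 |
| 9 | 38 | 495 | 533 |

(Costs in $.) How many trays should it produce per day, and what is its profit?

Compute π = P·y − TC at each output: y=0: -38; y=1: -41; y=2: -40; y=3: -48; y=4: -64; y=5: -95; y=6: -148; y=7: -228; y=8: -340; y=9: -497.
Profit is highest at y = 0. Equivalently, the lowest AVC in the table is 10/2 ≈ $5 at y = 2, and P = $4 falls below it — price never covers variable cost, so the firm shuts down and loses only its fixed cost.

y = 0 (shut down); profit = -$38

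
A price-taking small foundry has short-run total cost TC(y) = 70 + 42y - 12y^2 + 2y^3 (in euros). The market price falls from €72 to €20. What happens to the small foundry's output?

MC = 42 - 24y + 6y^2; the shutdown threshold is min AVC = €24 (at y = 3).
With P = €72 above the shutdown price, P = MC gives y = 5.
At P = €20 < min AVC = €24, price no longer covers variable cost at any output, so the firm shuts down: y = 0.

Output falls from 5 to 0 (the firm shuts down)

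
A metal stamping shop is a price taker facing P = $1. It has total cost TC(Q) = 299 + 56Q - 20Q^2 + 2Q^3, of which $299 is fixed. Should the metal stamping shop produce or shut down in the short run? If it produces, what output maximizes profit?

Variable cost is VC = 56Q - 20Q^2 + 2Q^3, so AVC = VC/Q = 56 - 20Q + 2Q^2 and MC = dTC/dQ = 56 - 40Q + 6Q^2.
AVC hits its minimum where MC = AVC, at Q = 5, giving min AVC = 56 - 20·5 + 2·5^2 = $6.
With P < min AVC ($1 < $6), every unit sold adds to the loss.
Best response: produce nothing and absorb the $299 fixed cost.

Shut down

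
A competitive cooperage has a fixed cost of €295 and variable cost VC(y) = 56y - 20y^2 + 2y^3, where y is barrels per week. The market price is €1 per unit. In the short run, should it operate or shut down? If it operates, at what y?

Strip out fixed cost: VC = 56y - 20y^2 + 2y^3. Then AVC = 56 - 20y + 2y^2 and MC = 56 - 40y + 6y^2.
AVC hits its minimum where MC = AVC, at y = 5, giving min AVC = 56 - 20·5 + 2·5^2 = €6.
P = €1 lies below min AVC = €6; no output level covers variable cost.
Best response: produce nothing and absorb the €295 fixed cost.

Shut down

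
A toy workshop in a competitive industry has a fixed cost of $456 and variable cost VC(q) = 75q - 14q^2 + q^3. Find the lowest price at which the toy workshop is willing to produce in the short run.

$26 per unit

The shutdown price is the minimum of AVC. VC = 75q - 14q^2 + q^3, so AVC = 75 - 14q + q^2.
At the minimum of AVC, MC = AVC. MC = 75 - 28q + 3q^2; setting MC = AVC gives 2q^2 - 14q = 0, so q = 7. min AVC = 26.
The firm shuts down for any P below $26.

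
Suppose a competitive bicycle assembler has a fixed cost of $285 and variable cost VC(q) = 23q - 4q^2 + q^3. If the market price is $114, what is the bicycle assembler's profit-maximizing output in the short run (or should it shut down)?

Strip out fixed cost: VC = 23q - 4q^2 + q^3. Then AVC = 23 - 4q + q^2 and MC = 23 - 8q + 3q^2.
AVC hits its minimum where MC = AVC, at q = 2, giving min AVC = 23 - 4·2 + 2^2 = $19.
Because $114 ≥ $19, revenue can cover variable cost; the firm operates.
Solving P = MC: -91 - 8q + 3q^2 = 0 ⇒ q = -13/3 or 7. On the upward-sloping branch, q* = 7.
Check: AVC at q = 7 is $44 ≤ P, so revenue covers variable cost.
Profit = P·q − TC = 114·7 − 593 = $205.

Produce at q = 7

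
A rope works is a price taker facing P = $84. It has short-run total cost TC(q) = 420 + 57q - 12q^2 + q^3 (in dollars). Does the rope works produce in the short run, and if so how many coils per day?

Strip out fixed cost: VC = 57q - 12q^2 + q^3. Then AVC = 57 - 12q + q^2 and MC = 57 - 24q + 3q^2.
AVC is minimized where dAVC/dq = -12 + 2q = 0, at q = 6; min AVC = 57 - 12·6 + 6^2 = $21.
Since P = $84 ≥ min AVC = $21, price covers variable cost and the firm should produce.
Solving P = MC: -27 - 24q + 3q^2 = 0 ⇒ q = -1 or 9. On the upward-sloping branch, q* = 9.
Check: AVC at q = 9 is $30 ≤ P, so revenue covers variable cost.
Profit = P·q − TC = 84·9 − 690 = $66.

Produce at q = 9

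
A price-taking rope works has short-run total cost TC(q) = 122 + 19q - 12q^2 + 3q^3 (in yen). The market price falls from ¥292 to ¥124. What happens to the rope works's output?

Output falls from 7 to 5

AVC = 19 - 12q + 3q^2, minimized at q = 2 where min AVC = ¥7. MC = 19 - 24q + 9q^2.
At P = ¥292 ≥ min AVC, set P = MC on the rising branch: q = 7.
At P = ¥124 ≥ min AVC, set P = MC: q = 5. The firm stays open but cuts output.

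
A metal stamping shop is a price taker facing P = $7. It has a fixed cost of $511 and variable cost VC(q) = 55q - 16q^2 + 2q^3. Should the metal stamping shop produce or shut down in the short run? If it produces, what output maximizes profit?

Shut down

Variable cost is VC = 55q - 16q^2 + 2q^3, so AVC = VC/q = 55 - 16q + 2q^2 and MC = dTC/dq = 55 - 32q + 6q^2.
AVC is minimized where dAVC/dq = -16 + 4q = 0, at q = 4; min AVC = 55 - 16·4 + 2·4^2 = $23.
Since P = $7 < min AVC = $23, price fails to cover variable cost at any output.
The firm minimizes its loss by shutting down and losing only its fixed cost of $511.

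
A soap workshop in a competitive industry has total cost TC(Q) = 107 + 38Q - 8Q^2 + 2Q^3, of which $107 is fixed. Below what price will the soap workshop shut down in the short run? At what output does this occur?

The shutdown price is the minimum of AVC. VC = 38Q - 8Q^2 + 2Q^3, so AVC = 38 - 8Q + 2Q^2.
At the minimum of AVC, MC = AVC. MC = 38 - 16Q + 6Q^2; setting MC = AVC gives 4Q^2 - 8Q = 0, so Q = 2. min AVC = 30.
So the shutdown price is $30.

$30 per unit, at Q = 2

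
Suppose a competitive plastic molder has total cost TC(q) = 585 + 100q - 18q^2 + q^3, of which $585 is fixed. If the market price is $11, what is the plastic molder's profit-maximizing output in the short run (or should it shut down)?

From TC, MC = TC'(q) = 100 - 36q + 3q^2 and AVC = VC/q = 100 - 18q + q^2.
AVC hits its minimum where MC = AVC, at q = 9, giving min AVC = 100 - 18·9 + 9^2 = $19.
With P < min AVC ($11 < $19), every unit sold adds to the loss.
Shutting down limits the loss to fixed cost, $585.

Shut down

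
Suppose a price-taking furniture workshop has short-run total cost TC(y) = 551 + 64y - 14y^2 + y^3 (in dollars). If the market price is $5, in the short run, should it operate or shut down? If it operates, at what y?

Shut down

From TC, MC = TC'(y) = 64 - 28y + 3y^2 and AVC = VC/y = 64 - 14y + y^2.
AVC hits its minimum where MC = AVC, at y = 7, giving min AVC = 64 - 14·7 + 7^2 = $15.
With P < min AVC ($5 < $15), every unit sold adds to the loss.
Shutting down limits the loss to fixed cost, $551.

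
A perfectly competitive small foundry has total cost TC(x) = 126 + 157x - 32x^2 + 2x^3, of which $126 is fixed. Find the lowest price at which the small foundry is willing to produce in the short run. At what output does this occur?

$29 per unit, at x = 8

Short-run supply begins at min AVC. From VC = 157x - 32x^2 + 2x^3, AVC = 157 - 32x + 2x^2.
dAVC/dx = -32 + 4x = 0 gives x = 8. min AVC = 157 - 32·8 + 2·8^2 = 29.
For P < $29 the firm produces nothing.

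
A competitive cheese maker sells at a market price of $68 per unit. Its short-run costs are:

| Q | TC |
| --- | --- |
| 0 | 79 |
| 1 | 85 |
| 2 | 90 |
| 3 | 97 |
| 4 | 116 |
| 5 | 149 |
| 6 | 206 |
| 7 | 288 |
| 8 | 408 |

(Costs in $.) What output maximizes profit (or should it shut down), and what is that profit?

Q = 6; profit = $202

Compute π = P·Q − TC at each output: Q=0: -79; Q=1: -17; Q=2: 46; Q=3: 107; Q=4: 156; Q=5: 191; Q=6: 202; Q=7: 188; Q=8: 136.
Profit is maximized at Q = 6. AVC there is 127/6 = $21.17 ≤ P, so producing beats shutting down (which would give -$79).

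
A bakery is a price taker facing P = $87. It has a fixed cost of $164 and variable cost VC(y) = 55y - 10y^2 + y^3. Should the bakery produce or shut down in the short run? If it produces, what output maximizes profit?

Produce at y = 8

Variable cost is VC = 55y - 10y^2 + y^3, so AVC = VC/y = 55 - 10y + y^2 and MC = dTC/dy = 55 - 20y + 3y^2.
AVC is minimized where dAVC/dy = -10 + 2y = 0, at y = 5; min AVC = 55 - 10·5 + 5^2 = $30.
P = $87 exceeds min AVC = $30, so the firm stays open.
Set P = MC: 87 = 55 - 20y + 3y^2 → -32 - 20y + 3y^2 = 0. The roots are y = -4/3 and y = 8; the profit-maximizing output is on the rising part of MC, so y* = 8.
Check: AVC at y = 8 is $39 ≤ P, so revenue covers variable cost.
Profit = P·y − TC = 87·8 − 476 = $220.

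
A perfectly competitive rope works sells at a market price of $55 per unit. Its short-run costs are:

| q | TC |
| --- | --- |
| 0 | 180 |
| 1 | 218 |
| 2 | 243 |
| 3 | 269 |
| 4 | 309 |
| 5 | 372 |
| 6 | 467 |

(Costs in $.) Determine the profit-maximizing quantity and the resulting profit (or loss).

q = 4; profit = -$89

Profit at each row (π = 55q − TC): q=0: -180; q=1: -163; q=2: -133; q=3: -104; q=4: -89; q=5: -97; q=6: -137.
Profit is maximized at q = 4. AVC there is 129/4 = $32.25 ≤ P, so producing beats shutting down (which would give -$180).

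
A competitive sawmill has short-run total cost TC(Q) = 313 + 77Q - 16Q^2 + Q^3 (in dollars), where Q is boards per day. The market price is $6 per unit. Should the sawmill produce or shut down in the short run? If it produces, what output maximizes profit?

From TC, MC = TC'(Q) = 77 - 32Q + 3Q^2 and AVC = VC/Q = 77 - 16Q + Q^2.
AVC hits its minimum where MC = AVC, at Q = 8, giving min AVC = 77 - 16·8 + 8^2 = $13.
With P < min AVC ($6 < $13), every unit sold adds to the loss.
Best response: produce nothing and absorb the $313 fixed cost.

Shut down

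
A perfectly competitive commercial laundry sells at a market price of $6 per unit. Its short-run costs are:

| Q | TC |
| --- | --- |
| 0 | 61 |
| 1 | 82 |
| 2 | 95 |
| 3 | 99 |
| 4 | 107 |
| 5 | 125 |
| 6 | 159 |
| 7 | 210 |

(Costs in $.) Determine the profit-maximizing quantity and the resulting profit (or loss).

Tabulate TR − TC: Q=0: -61; Q=1: -76; Q=2: -83; Q=3: -81; Q=4: -83; Q=5: -95; Q=6: -123; Q=7: -168.
Profit is highest at Q = 0. Equivalently, the lowest AVC in the table is 46/4 ≈ $11.50 at Q = 4, and P = $6 falls below it — price never covers variable cost, so the firm shuts down and loses only its fixed cost.

Q = 0 (shut down); profit = -$61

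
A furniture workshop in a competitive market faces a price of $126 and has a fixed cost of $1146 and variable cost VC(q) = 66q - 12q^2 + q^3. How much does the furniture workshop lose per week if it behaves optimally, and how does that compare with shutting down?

AVC = 66 - 12q + q^2; min AVC = $30 at q = 6. Since P = $126 ≥ min AVC, the firm produces.
With MC = 66 - 24q + 3q^2, P = MC on the upward-sloping part at q* = 10.
TR = 126·10 = 1260. TC = 1146 + 460 = 1606. Profit = 1260 − 1606 = -$346.
By producing, the firm covers all variable cost plus $800 of fixed cost; shutting down would lose the full $1146.

Profit = -$346 at q = 10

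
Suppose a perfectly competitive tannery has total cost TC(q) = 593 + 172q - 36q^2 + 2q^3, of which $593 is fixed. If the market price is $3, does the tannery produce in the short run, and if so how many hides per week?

From TC, MC = TC'(q) = 172 - 72q + 6q^2 and AVC = VC/q = 172 - 36q + 2q^2.
AVC is minimized where dAVC/dq = -36 + 4q = 0, at q = 9; min AVC = 172 - 36·9 + 2·9^2 = $10.
P = $3 lies below min AVC = $10; no output level covers variable cost.
The firm minimizes its loss by shutting down and losing only its fixed cost of $593.

Shut down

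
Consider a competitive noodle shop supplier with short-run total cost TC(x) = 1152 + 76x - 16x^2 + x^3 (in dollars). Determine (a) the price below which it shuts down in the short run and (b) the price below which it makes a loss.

Shutdown price = min AVC. AVC = 76 - 16x + x^2, with vertex at x = 8 and minimum $12.
ATC = 1152/x + 76 - 16x + x^2. Setting dATC/dx = −1152/x^2 − 16 + 2x = 0 gives x = 12 (since 2·12^3 − 16·12^2 = 1152).
min ATC = 1152/12 + 76 − 16·12 + 12^2 = $124. That is the break-even price.
Between these two prices the firm operates at a loss; above $124 it earns a profit.

Shutdown price = $12; break-even price = $124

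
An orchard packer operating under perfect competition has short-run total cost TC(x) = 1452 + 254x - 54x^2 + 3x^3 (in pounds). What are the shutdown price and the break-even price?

Shutdown price = min AVC. AVC = 254 - 54x + 3x^2, with vertex at x = 9 and minimum £11.
ATC = 1452/x + 254 - 54x + 3x^2. Setting dATC/dx = −1452/x^2 − 54 + 6x = 0 gives x = 11 (since 6·11^3 − 54·11^2 = 1452).
min ATC = 1452/11 + 254 − 54·11 + 3·11^2 = £155. That is the break-even price.
Between these two prices the firm operates at a loss; above £155 it earns a profit.

Shutdown price = £11; break-even price = £155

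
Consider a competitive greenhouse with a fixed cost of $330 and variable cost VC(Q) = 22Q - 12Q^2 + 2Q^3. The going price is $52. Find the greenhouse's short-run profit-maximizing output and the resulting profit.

AVC = 22 - 12Q + 2Q^2; min AVC = $4 at Q = 3. Since P = $52 ≥ min AVC, the firm produces.
With MC = 22 - 24Q + 6Q^2, P = MC on the upward-sloping part at Q* = 5.
TR = 52·5 = 260. TC = 330 + 60 = 390. Profit = 260 − 390 = -$130.
That loss of $130 beats the $330 the firm would lose by shutting down; producing recovers $200 of fixed cost.

Profit = -$130 at Q = 5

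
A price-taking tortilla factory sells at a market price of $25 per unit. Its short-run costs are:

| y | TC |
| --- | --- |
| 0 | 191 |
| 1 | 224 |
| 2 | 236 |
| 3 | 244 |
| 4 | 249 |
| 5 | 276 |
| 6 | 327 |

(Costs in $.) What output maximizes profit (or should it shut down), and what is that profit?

Tabulate TR − TC: y=0: -191; y=1: -199; y=2: -186; y=3: -169; y=4: -149; y=5: -151; y=6: -177.
Profit is maximized at y = 4. AVC there is 58/4 = $14.50 ≤ P, so producing beats shutting down (which would give -$191).

y = 4; profit = -$149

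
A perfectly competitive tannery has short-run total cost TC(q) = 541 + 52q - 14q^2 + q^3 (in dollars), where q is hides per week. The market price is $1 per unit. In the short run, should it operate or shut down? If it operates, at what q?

Shut down

Variable cost is VC = 52q - 14q^2 + q^3, so AVC = VC/q = 52 - 14q + q^2 and MC = dTC/dq = 52 - 28q + 3q^2.
AVC hits its minimum where MC = AVC, at q = 7, giving min AVC = 52 - 14·7 + 7^2 = $3.
P = $1 lies below min AVC = $3; no output level covers variable cost.
Best response: produce nothing and absorb the $541 fixed cost.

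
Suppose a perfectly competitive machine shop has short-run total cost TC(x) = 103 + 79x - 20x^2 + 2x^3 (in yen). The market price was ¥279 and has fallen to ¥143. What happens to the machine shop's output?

Output falls from 10 to 8

AVC = 79 - 20x + 2x^2, minimized at x = 5 where min AVC = ¥29. MC = 79 - 40x + 6x^2.
With P = ¥279 above the shutdown price, P = MC gives x = 10.
At P = ¥143 ≥ min AVC, set P = MC: x = 8. The firm stays open but cuts output.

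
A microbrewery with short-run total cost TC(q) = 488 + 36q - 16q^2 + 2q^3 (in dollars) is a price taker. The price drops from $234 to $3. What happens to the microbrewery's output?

Output falls from 9 to 0 (the firm shuts down)

AVC = 36 - 16q + 2q^2, minimized at q = 4 where min AVC = $4. MC = 36 - 32q + 6q^2.
With P = $234 above the shutdown price, P = MC gives q = 9.
At P = $3 < min AVC = $4, price no longer covers variable cost at any output, so the firm shuts down: q = 0.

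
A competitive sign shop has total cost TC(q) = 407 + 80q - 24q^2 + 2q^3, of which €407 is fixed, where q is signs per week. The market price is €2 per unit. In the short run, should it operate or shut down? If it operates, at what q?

From TC, MC = TC'(q) = 80 - 48q + 6q^2 and AVC = VC/q = 80 - 24q + 2q^2.
AVC hits its minimum where MC = AVC, at q = 6, giving min AVC = 80 - 24·6 + 2·6^2 = €8.
P = €2 lies below min AVC = €8; no output level covers variable cost.
Shutting down limits the loss to fixed cost, €407.

Shut down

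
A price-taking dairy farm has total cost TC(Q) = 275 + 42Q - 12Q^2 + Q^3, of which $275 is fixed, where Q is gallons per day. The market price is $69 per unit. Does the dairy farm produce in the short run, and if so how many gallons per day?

Produce at Q = 9

Strip out fixed cost: VC = 42Q - 12Q^2 + Q^3. Then AVC = 42 - 12Q + Q^2 and MC = 42 - 24Q + 3Q^2.
AVC is minimized where dAVC/dQ = -12 + 2Q = 0, at Q = 6; min AVC = 42 - 12·6 + 6^2 = $6.
P = $69 exceeds min AVC = $6, so the firm stays open.
P = MC gives -27 - 24Q + 3Q^2 = 0, with roots -1 and 9. Take the larger (rising MC): Q* = 9.
Check: AVC at Q = 9 is $15 ≤ P, so revenue covers variable cost.
Profit = P·Q − TC = 69·9 − 410 = $211.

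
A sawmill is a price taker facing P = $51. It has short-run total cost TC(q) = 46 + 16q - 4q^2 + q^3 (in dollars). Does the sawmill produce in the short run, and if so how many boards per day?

Produce at q = 5

Variable cost is VC = 16q - 4q^2 + q^3, so AVC = VC/q = 16 - 4q + q^2 and MC = dTC/dq = 16 - 8q + 3q^2.
The AVC parabola has its vertex at q = 4/2 = 2, where AVC = 16 - 4·2 + 2^2 = $12.
Because $51 ≥ $12, revenue can cover variable cost; the firm operates.
Solving P = MC: -35 - 8q + 3q^2 = 0 ⇒ q = -7/3 or 5. On the upward-sloping branch, q* = 5.
Check: AVC at q = 5 is $21 ≤ P, so revenue covers variable cost.
Profit = P·q − TC = 51·5 − 151 = $104.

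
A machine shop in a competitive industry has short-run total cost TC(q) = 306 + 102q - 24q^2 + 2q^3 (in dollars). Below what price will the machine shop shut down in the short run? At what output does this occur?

$30 per unit, at q = 6

The shutdown price is the minimum of AVC. VC = 102q - 24q^2 + 2q^3, so AVC = 102 - 24q + 2q^2.
At the minimum of AVC, MC = AVC. MC = 102 - 48q + 6q^2; setting MC = AVC gives 4q^2 - 24q = 0, so q = 6. min AVC = 30.
So the shutdown price is $30.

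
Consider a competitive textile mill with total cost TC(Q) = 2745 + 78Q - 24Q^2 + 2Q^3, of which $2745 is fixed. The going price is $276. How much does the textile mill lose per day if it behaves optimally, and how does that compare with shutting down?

AVC = 78 - 24Q + 2Q^2 has its minimum $6 at Q = 6; price $276 clears that bar, so the firm operates.
MC = 78 - 48Q + 6Q^2. Setting P = MC and taking the root on the rising branch gives Q* = 11.
TR = 276·11 = 3036. TC = 2745 + 616 = 3361. Profit = 3036 − 3361 = -$325.
Shutting down would mean losing the fixed cost of $2745, so operating at a loss of $325 is better by $2420.

Profit = -$325 at Q = 11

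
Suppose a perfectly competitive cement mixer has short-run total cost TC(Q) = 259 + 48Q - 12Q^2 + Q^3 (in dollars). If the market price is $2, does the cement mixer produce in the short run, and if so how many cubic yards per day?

Shut down

Strip out fixed cost: VC = 48Q - 12Q^2 + Q^3. Then AVC = 48 - 12Q + Q^2 and MC = 48 - 24Q + 3Q^2.
The AVC parabola has its vertex at Q = 12/2 = 6, where AVC = 48 - 12·6 + 6^2 = $12.
Since P = $2 < min AVC = $12, price fails to cover variable cost at any output.
Best response: produce nothing and absorb the $259 fixed cost.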